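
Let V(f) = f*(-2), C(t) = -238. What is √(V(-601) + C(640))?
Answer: 2*√241 ≈ 31.048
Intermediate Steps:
V(f) = -2*f
√(V(-601) + C(640)) = √(-2*(-601) - 238) = √(1202 - 238) = √964 = 2*√241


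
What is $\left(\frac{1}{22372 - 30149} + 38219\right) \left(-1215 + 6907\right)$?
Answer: $\frac{1691828390104}{7777} \approx 2.1754 \cdot 10^{8}$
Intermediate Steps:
$\left(\frac{1}{22372 - 30149} + 38219\right) \left(-1215 + 6907\right) = \left(\frac{1}{-7777} + 38219\right) 5692 = \left(- \frac{1}{7777} + 38219\right) 5692 = \frac{297229162}{7777} \cdot 5692 = \frac{1691828390104}{7777}$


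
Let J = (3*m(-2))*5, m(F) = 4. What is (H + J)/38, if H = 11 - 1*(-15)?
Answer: 43/19 ≈ 2.2632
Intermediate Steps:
H = 26 (H = 11 + 15 = 26)
J = 60 (J = (3*4)*5 = 12*5 = 60)
(H + J)/38 = (26 + 60)/38 = 86*(1/38) = 43/19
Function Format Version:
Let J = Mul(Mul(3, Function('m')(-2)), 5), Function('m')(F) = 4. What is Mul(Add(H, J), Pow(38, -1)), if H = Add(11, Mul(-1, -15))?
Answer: Rational(43, 19) ≈ 2.2632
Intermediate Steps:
H = 26 (H = Add(11, 15) = 26)
J = 60 (J = Mul(Mul(3, 4), 5) = Mul(12, 5) = 60)
Mul(Add(H, J), Pow(38, -1)) = Mul(Add(26, 60), Pow(38, -1)) = Mul(86, Rational(1, 38)) = Rational(43, 19)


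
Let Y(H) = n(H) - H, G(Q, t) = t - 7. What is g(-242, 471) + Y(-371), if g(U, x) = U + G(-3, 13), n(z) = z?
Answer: -236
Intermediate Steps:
G(Q, t) = -7 + t
g(U, x) = 6 + U (g(U, x) = U + (-7 + 13) = U + 6 = 6 + U)
Y(H) = 0 (Y(H) = H - H = 0)
g(-242, 471) + Y(-371) = (6 - 242) + 0 = -236 + 0 = -236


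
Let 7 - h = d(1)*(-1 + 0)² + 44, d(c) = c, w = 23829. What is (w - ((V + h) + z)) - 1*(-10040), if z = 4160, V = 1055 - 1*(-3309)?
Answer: 25383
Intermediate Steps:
V = 4364 (V = 1055 + 3309 = 4364)
h = -38 (h = 7 - (1*(-1 + 0)² + 44) = 7 - (1*(-1)² + 44) = 7 - (1*1 + 44) = 7 - (1 + 44) = 7 - 1*45 = 7 - 45 = -38)
(w - ((V + h) + z)) - 1*(-10040) = (23829 - ((4364 - 38) + 4160)) - 1*(-10040) = (23829 - (4326 + 4160)) + 10040 = (23829 - 1*8486) + 10040 = (23829 - 8486) + 10040 = 15343 + 10040 = 25383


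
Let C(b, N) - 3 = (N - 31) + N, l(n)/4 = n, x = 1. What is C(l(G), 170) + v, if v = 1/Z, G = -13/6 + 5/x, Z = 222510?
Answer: 69423121/222510 ≈ 312.00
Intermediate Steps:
G = 17/6 (G = -13/6 + 5/1 = -13*1/6 + 5*1 = -13/6 + 5 = 17/6 ≈ 2.8333)
l(n) = 4*n
C(b, N) = -28 + 2*N (C(b, N) = 3 + ((N - 31) + N) = 3 + ((-31 + N) + N) = 3 + (-31 + 2*N) = -28 + 2*N)
v = 1/222510 ≈ 4.4942e-6
C(l(G), 170) + v = (-28 + 2*170) + 1/222510 = (-28 + 340) + 1/222510 = 312 + 1/222510 = 69423121/222510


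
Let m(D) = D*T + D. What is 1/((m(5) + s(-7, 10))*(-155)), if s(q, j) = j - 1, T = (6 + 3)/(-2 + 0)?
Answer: 2/2635 ≈ 0.00075901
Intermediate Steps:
T = -9/2 (T = 9/(-2) = 9*(-1/2) = -9/2 ≈ -4.5000)
m(D) = -7*D/2 (m(D) = D*(-9/2) + D = -9*D/2 + D = -7*D/2)
s(q, j) = -1 + j
1/((m(5) + s(-7, 10))*(-155)) = 1/((-7/2*5 + (-1 + 10))*(-155)) = 1/((-35/2 + 9)*(-155)) = 1/(-17/2*(-155)) = 1/(2635/2) = 2/2635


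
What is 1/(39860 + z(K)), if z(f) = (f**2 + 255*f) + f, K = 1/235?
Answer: 55225/2201328661 ≈ 2.5087e-5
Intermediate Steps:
K = 1/235 ≈ 0.0042553
z(f) = f**2 + 256*f
1/(39860 + z(K)) = 1/(39860 + (256 + 1/235)/235) = 1/(39860 + (1/235)*(60161/235)) = 1/(39860 + 60161/55225) = 1/(2201328661/55225) = 55225/2201328661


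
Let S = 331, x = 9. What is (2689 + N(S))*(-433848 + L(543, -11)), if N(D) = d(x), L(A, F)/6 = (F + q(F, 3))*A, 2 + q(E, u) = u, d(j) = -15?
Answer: -1247228472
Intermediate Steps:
q(E, u) = -2 + u
L(A, F) = 6*A*(1 + F) (L(A, F) = 6*((F + (-2 + 3))*A) = 6*((F + 1)*A) = 6*((1 + F)*A) = 6*(A*(1 + F)) = 6*A*(1 + F))
N(D) = -15
(2689 + N(S))*(-433848 + L(543, -11)) = (2689 - 15)*(-433848 + 6*543*(1 - 11)) = 2674*(-433848 + 6*543*(-10)) = 2674*(-433848 - 32580) = 2674*(-466428) = -1247228472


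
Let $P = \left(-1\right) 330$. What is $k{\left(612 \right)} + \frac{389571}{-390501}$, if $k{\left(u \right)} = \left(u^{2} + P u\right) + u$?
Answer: $\frac{22544273875}{130167} \approx 1.732 \cdot 10^{5}$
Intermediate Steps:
$P = -330$
$k{\left(u \right)} = u^{2} - 329 u$ ($k{\left(u \right)} = \left(u^{2} - 330 u\right) + u = u^{2} - 329 u$)
$k{\left(612 \right)} + \frac{389571}{-390501} = 612 \left(-329 + 612\right) + \frac{389571}{-390501} = 612 \cdot 283 + 389571 \left(- \frac{1}{390501}\right) = 173196 - \frac{129857}{130167} = \frac{22544273875}{130167}$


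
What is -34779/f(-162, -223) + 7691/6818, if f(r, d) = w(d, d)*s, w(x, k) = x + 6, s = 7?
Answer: 35543693/1479506 ≈ 24.024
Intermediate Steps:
w(x, k) = 6 + x
f(r, d) = 42 + 7*d (f(r, d) = (6 + d)*7 = 42 + 7*d)
-34779/f(-162, -223) + 7691/6818 = -34779/(42 + 7*(-223)) + 7691/6818 = -34779/(42 - 1561) + 7691*(1/6818) = -34779/(-1519) + 7691/6818 = -34779*(-1/1519) + 7691/6818 = 34779/1519 + 7691/6818 = 35543693/1479506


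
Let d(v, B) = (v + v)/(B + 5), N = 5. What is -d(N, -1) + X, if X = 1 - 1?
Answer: -5/2 ≈ -2.5000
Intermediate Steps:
d(v, B) = 2*v/(5 + B) (d(v, B) = (2*v)/(5 + B) = 2*v/(5 + B))
X = 0
-d(N, -1) + X = -2*5/(5 - 1) + 0 = -2*5/4 + 0 = -1*5/2 + 0 = -5/2 + 0 = -5/2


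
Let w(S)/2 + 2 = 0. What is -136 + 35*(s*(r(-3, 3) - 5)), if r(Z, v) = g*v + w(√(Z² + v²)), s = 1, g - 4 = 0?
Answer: -31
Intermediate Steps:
g = 4 (g = 4 + 0 = 4)
w(S) = -4 (w(S) = -4 + 2*0 = -4 + 0 = -4)
r(Z, v) = -4 + 4*v (r(Z, v) = 4*v - 4 = -4 + 4*v)
-136 + 35*(s*(r(-3, 3) - 5)) = -136 + 35*(1*((-4 + 4*3) - 5)) = -136 + 35*(1*((-4 + 12) - 5)) = -136 + 35*(1*(8 - 5)) = -136 + 35*(1*3) = -136 + 35*3 = -136 + 105 = -31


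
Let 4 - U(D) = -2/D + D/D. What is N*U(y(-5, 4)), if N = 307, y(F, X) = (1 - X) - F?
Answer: 1228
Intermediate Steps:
y(F, X) = 1 - F - X
U(D) = 3 + 2/D (U(D) = 4 - (-2/D + D/D) = 4 - (-2/D + 1) = 4 - (1 - 2/D) = 4 + (-1 + 2/D) = 3 + 2/D)
N*U(y(-5, 4)) = 307*(3 + 2/(1 - 1*(-5) - 1*4)) = 307*(3 + 2/(1 + 5 - 4)) = 307*(3 + 2/2) = 307*(3 + 2*(½)) = 307*(3 + 1) = 307*4 = 1228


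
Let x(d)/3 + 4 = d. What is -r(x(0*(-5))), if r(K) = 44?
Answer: -44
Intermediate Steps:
x(d) = -12 + 3*d
-r(x(0*(-5))) = -1*44 = -44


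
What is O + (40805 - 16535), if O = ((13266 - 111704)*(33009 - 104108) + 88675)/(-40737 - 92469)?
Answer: -3766022417/133206 ≈ -28272.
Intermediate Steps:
O = -6998932037/133206 (O = (-98438*(-71099) + 88675)/(-133206) = (6998843362 + 88675)*(-1/133206) = 6998932037*(-1/133206) = -6998932037/133206 ≈ -52542.)
O + (40805 - 16535) = -6998932037/133206 + (40805 - 16535) = -6998932037/133206 + 24270 = -3766022417/133206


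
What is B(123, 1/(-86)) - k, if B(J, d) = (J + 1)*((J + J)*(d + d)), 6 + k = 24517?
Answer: -1084477/43 ≈ -25220.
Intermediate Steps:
k = 24511 (k = -6 + 24517 = 24511)
B(J, d) = 4*J*d*(1 + J) (B(J, d) = (1 + J)*((2*J)*(2*d)) = (1 + J)*(4*J*d) = 4*J*d*(1 + J))
B(123, 1/(-86)) - k = 4*123*(1 + 123)/(-86) - 1*24511 = 4*123*(-1/86)*124 - 24511 = -30504/43 - 24511 = -1084477/43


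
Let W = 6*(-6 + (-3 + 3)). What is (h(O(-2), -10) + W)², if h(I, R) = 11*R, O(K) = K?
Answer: 21316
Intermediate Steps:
W = -36 (W = 6*(-6 + 0) = 6*(-6) = -36)
(h(O(-2), -10) + W)² = (11*(-10) - 36)² = (-110 - 36)² = (-146)² = 21316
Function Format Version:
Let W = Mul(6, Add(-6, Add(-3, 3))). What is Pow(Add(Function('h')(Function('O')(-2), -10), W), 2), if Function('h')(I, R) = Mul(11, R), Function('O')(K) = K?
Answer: 21316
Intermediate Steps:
W = -36 (W = Mul(6, Add(-6, 0)) = Mul(6, -6) = -36)
Pow(Add(Function('h')(Function('O')(-2), -10), W), 2) = Pow(Add(Mul(11, -10), -36), 2) = Pow(Add(-110, -36), 2) = Pow(-146, 2) = 21316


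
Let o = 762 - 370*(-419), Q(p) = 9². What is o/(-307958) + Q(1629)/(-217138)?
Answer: -2418093421/4776384586 ≈ -0.50626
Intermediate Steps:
Q(p) = 81
o = 155792 (o = 762 + 155030 = 155792)
o/(-307958) + Q(1629)/(-217138) = 155792/(-307958) + 81/(-217138) = 155792*(-1/307958) + 81*(-1/217138) = -11128/21997 - 81/217138 = -2418093421/4776384586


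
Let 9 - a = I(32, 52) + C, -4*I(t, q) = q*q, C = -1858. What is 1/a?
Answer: 1/2543 ≈ 0.00039324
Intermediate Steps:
I(t, q) = -q**2/4 (I(t, q) = -q*q/4 = -q**2/4)
a = 2543 (a = 9 - (-1/4*52**2 - 1858) = 9 - (-1/4*2704 - 1858) = 9 - (-676 - 1858) = 9 - 1*(-2534) = 9 + 2534 = 2543)
1/a = 1/2543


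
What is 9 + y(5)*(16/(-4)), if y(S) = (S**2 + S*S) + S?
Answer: -211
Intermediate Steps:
y(S) = S + 2*S**2 (y(S) = (S**2 + S**2) + S = 2*S**2 + S = S + 2*S**2)
9 + y(5)*(16/(-4)) = 9 + (5*(1 + 2*5))*(16/(-4)) = 9 + (5*(1 + 10))*(16*(-1/4)) = 9 + (5*11)*(-4) = 9 + 55*(-4) = 9 - 220 = -211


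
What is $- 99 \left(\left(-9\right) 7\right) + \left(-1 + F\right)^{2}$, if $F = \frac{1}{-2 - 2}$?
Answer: $\frac{99817}{16} \approx 6238.6$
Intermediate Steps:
$F = - \frac{1}{4}$ ($F = \frac{1}{-4} = - \frac{1}{4} \approx -0.25$)
$- 99 \left(\left(-9\right) 7\right) + \left(-1 + F\right)^{2} = - 99 \left(\left(-9\right) 7\right) + \left(-1 - \frac{1}{4}\right)^{2} = \left(-99\right) \left(-63\right) + \left(- \frac{5}{4}\right)^{2} = 6237 + \frac{25}{16} = \frac{99817}{16}$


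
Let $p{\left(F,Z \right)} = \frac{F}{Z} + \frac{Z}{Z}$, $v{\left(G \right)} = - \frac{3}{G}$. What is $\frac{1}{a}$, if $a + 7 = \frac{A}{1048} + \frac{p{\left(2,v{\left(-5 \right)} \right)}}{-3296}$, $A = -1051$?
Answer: $- \frac{1295328}{10368035} \approx -0.12493$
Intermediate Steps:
$p{\left(F,Z \right)} = 1 + \frac{F}{Z}$ ($p{\left(F,Z \right)} = \frac{F}{Z} + 1 = 1 + \frac{F}{Z}$)
$a = - \frac{10368035}{1295328}$ ($a = -7 - \left(\frac{1051}{1048} - \frac{\frac{1}{\left(-3\right) \frac{1}{-5}} \left(2 - \frac{3}{-5}\right)}{-3296}\right) = -7 - \left(\frac{1051}{1048} - \frac{2 - - \frac{3}{5}}{\left(-3\right) \left(- \frac{1}{5}\right)} \left(- \frac{1}{3296}\right)\right) = -7 - \left(\frac{1051}{1048} - \frac{2 + \frac{3}{5}}{\frac{3}{5}} \left(- \frac{1}{3296}\right)\right) = -7 - \left(\frac{1051}{1048} - \frac{5}{3} \cdot \frac{13}{5} \left(- \frac{1}{3296}\right)\right) = -7 + \left(- \frac{1051}{1048} + \frac{13}{3} \left(- \frac{1}{3296}\right)\right) = -7 - \frac{1300739}{1295328} = - \frac{10368035}{1295328} \approx -8.0042$)
$\frac{1}{a} = \frac{1}{- \frac{10368035}{1295328}} = - \frac{1295328}{10368035}$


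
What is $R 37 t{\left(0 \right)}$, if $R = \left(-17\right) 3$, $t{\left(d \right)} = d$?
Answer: $0$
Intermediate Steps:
$R = -51$
$R 37 t{\left(0 \right)} = \left(-51\right) 37 \cdot 0 = \left(-1887\right) 0 = 0$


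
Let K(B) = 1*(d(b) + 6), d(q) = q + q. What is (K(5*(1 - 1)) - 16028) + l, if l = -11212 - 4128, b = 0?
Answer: -31362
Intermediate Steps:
d(q) = 2*q
K(B) = 6 (K(B) = 1*(2*0 + 6) = 1*(0 + 6) = 1*6 = 6)
l = -15340
(K(5*(1 - 1)) - 16028) + l = (6 - 16028) - 15340 = -16022 - 15340 = -31362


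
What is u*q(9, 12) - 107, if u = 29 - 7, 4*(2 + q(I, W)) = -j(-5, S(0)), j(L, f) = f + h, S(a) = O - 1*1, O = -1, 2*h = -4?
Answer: -129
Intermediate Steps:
h = -2 (h = (1/2)*(-4) = -2)
S(a) = -2 (S(a) = -1 - 1*1 = -1 - 1 = -2)
j(L, f) = -2 + f (j(L, f) = f - 2 = -2 + f)
q(I, W) = -1 (q(I, W) = -2 + (-(-2 - 2))/4 = -2 + (-1*(-4))/4 = -2 + (1/4)*4 = -2 + 1 = -1)
u = 22
u*q(9, 12) - 107 = 22*(-1) - 107 = -22 - 107 = -129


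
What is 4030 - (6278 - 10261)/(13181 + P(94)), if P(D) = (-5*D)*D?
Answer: 124921987/30999 ≈ 4029.9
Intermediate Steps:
P(D) = -5*D²
4030 - (6278 - 10261)/(13181 + P(94)) = 4030 - (6278 - 10261)/(13181 - 5*94²) = 4030 - (-3983)/(13181 - 5*8836) = 4030 - (-3983)/(13181 - 44180) = 4030 - (-3983)/(-30999) = 4030 - (-3983)*(-1)/30999 = 4030 - 1*3983/30999 = 4030 - 3983/30999 = 124921987/30999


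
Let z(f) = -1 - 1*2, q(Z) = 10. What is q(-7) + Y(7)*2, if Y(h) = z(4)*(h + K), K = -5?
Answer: -2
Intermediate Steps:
z(f) = -3 (z(f) = -1 - 2 = -3)
Y(h) = 15 - 3*h (Y(h) = -3*(h - 5) = -3*(-5 + h) = 15 - 3*h)
q(-7) + Y(7)*2 = 10 + (15 - 3*7)*2 = 10 + (15 - 21)*2 = 10 - 6*2 = 10 - 12 = -2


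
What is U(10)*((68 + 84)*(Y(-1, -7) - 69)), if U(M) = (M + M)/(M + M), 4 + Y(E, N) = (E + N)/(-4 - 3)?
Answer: -76456/7 ≈ -10922.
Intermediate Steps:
Y(E, N) = -4 - E/7 - N/7 (Y(E, N) = -4 + (E + N)/(-4 - 3) = -4 + (E + N)/(-7) = -4 + (E + N)*(-⅐) = -4 + (-E/7 - N/7) = -4 - E/7 - N/7)
U(M) = 1 (U(M) = (2*M)/((2*M)) = (2*M)*(1/(2*M)) = 1)
U(10)*((68 + 84)*(Y(-1, -7) - 69)) = 1*((68 + 84)*((-4 - ⅐*(-1) - ⅐*(-7)) - 69)) = 1*(152*((-4 + ⅐ + 1) - 69)) = 1*(152*(-20/7 - 69)) = 1*(152*(-503/7)) = 1*(-76456/7) = -76456/7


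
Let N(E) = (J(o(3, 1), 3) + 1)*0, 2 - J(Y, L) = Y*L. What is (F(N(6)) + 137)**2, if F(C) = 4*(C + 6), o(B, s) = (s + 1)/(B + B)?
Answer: 25921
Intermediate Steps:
o(B, s) = (1 + s)/(2*B) (o(B, s) = (1 + s)/((2*B)) = (1 + s)*(1/(2*B)) = (1 + s)/(2*B))
J(Y, L) = 2 - L*Y (J(Y, L) = 2 - Y*L = 2 - L*Y)
N(E) = 0 (N(E) = ((2 - 1*3*(1/2)*(1 + 1)/3) + 1)*0 = ((2 - 1*3*(1/2)*(1/3)*2) + 1)*0 = ((2 - 1*3*1/3) + 1)*0 = ((2 - 1) + 1)*0 = (1 + 1)*0 = 2*0 = 0)
F(C) = 24 + 4*C (F(C) = 4*(6 + C) = 24 + 4*C)
(F(N(6)) + 137)**2 = ((24 + 4*0) + 137)**2 = ((24 + 0) + 137)**2 = (24 + 137)**2 = 161**2 = 25921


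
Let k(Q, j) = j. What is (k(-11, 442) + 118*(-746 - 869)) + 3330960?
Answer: 3140832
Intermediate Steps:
(k(-11, 442) + 118*(-746 - 869)) + 3330960 = (442 + 118*(-746 - 869)) + 3330960 = (442 + 118*(-1615)) + 3330960 = (442 - 190570) + 3330960 = -190128 + 3330960 = 3140832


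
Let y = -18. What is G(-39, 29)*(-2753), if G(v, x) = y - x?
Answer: 129391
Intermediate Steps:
G(v, x) = -18 - x
G(-39, 29)*(-2753) = (-18 - 1*29)*(-2753) = (-18 - 29)*(-2753) = -47*(-2753) = 129391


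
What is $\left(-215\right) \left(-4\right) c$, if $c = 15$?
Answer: $12900$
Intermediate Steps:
$\left(-215\right) \left(-4\right) c = \left(-215\right) \left(-4\right) 15 = 860 \cdot 15 = 12900$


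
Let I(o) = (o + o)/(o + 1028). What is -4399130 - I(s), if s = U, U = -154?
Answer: -1922419656/437 ≈ -4.3991e+6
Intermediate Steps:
s = -154
I(o) = 2*o/(1028 + o) (I(o) = (2*o)/(1028 + o) = 2*o/(1028 + o))
-4399130 - I(s) = -4399130 - 2*(-154)/(1028 - 154) = -4399130 - 2*(-154)/874 = -4399130 - 1*(-154/437) = -4399130 + 154/437 = -1922419656/437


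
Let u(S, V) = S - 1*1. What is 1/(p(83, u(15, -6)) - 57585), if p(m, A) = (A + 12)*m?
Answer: -1/55427 ≈ -1.8042e-5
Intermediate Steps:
u(S, V) = -1 + S (u(S, V) = S - 1 = -1 + S)
p(m, A) = m*(12 + A) (p(m, A) = (12 + A)*m = m*(12 + A))
1/(p(83, u(15, -6)) - 57585) = 1/(83*(12 + (-1 + 15)) - 57585) = 1/(83*(12 + 14) - 57585) = 1/(83*26 - 57585) = 1/(2158 - 57585) = 1/(-55427) = -1/55427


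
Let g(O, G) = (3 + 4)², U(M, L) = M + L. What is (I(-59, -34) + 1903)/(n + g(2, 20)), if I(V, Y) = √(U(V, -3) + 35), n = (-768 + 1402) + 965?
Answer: 1903/1648 + 3*I*√3/1648 ≈ 1.1547 + 0.003153*I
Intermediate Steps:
U(M, L) = L + M
g(O, G) = 49 (g(O, G) = 7² = 49)
n = 1599 (n = 634 + 965 = 1599)
I(V, Y) = √(32 + V) (I(V, Y) = √((-3 + V) + 35) = √(32 + V))
(I(-59, -34) + 1903)/(n + g(2, 20)) = (√(32 - 59) + 1903)/(1599 + 49) = (√(-27) + 1903)/1648 = (3*I*√3 + 1903)*(1/1648) = (1903 + 3*I*√3)*(1/1648) = 1903/1648 + 3*I*√3/1648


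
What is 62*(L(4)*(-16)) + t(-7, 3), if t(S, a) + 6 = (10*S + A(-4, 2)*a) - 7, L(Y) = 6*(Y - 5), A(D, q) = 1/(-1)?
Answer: 5866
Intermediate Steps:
A(D, q) = -1
L(Y) = -30 + 6*Y (L(Y) = 6*(-5 + Y) = -30 + 6*Y)
t(S, a) = -13 - a + 10*S (t(S, a) = -6 + ((10*S - a) - 7) = -6 + ((-a + 10*S) - 7) = -6 + (-7 - a + 10*S) = -13 - a + 10*S)
62*(L(4)*(-16)) + t(-7, 3) = 62*((-30 + 6*4)*(-16)) + (-13 - 1*3 + 10*(-7)) = 62*((-30 + 24)*(-16)) + (-13 - 3 - 70) = 62*(-6*(-16)) - 86 = 62*96 - 86 = 5952 - 86 = 5866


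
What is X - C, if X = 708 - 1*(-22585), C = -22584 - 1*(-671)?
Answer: 45206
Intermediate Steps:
C = -21913 (C = -22584 + 671 = -21913)
X = 23293 (X = 708 + 22585 = 23293)
X - C = 23293 - 1*(-21913) = 23293 + 21913 = 45206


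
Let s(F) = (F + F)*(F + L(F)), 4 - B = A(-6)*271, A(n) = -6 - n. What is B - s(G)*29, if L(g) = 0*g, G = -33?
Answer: -63158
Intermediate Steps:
L(g) = 0
B = 4 (B = 4 - (-6 - 1*(-6))*271 = 4 - (-6 + 6)*271 = 4 - 0*271 = 4 - 1*0 = 4 + 0 = 4)
s(F) = 2*F**2 (s(F) = (F + F)*(F + 0) = (2*F)*F = 2*F**2)
B - s(G)*29 = 4 - 2*(-33)**2*29 = 4 - 2*1089*29 = 4 - 2178*29 = 4 - 1*63162 = 4 - 63162 = -63158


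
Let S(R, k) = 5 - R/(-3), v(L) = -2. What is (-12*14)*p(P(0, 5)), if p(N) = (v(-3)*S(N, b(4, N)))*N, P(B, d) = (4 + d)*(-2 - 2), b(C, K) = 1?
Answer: 84672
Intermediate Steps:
S(R, k) = 5 + R/3 (S(R, k) = 5 - R*(-1)/3 = 5 - (-1)*R/3 = 5 + R/3)
P(B, d) = -16 - 4*d (P(B, d) = (4 + d)*(-4) = -16 - 4*d)
p(N) = N*(-10 - 2*N/3) (p(N) = (-2*(5 + N/3))*N = (-10 - 2*N/3)*N = N*(-10 - 2*N/3))
(-12*14)*p(P(0, 5)) = (-12*14)*(-2*(-16 - 4*5)*(15 + (-16 - 4*5))/3) = -(-112)*(-16 - 20)*(15 + (-16 - 20)) = -(-112)*(-36)*(15 - 36) = -(-112)*(-36)*(-21) = -168*(-504) = 84672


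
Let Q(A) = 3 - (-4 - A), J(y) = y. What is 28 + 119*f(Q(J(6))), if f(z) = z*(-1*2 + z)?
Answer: 17045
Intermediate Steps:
Q(A) = 7 + A (Q(A) = 3 + (4 + A) = 7 + A)
f(z) = z*(-2 + z)
28 + 119*f(Q(J(6))) = 28 + 119*((7 + 6)*(-2 + (7 + 6))) = 28 + 119*(13*(-2 + 13)) = 28 + 119*(13*11) = 28 + 119*143 = 28 + 17017 = 17045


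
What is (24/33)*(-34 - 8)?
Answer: -336/11 ≈ -30.545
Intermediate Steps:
(24/33)*(-34 - 8) = (24*(1/33))*(-42) = (8/11)*(-42) = -336/11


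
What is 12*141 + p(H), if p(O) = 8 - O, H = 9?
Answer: 1691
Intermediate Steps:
12*141 + p(H) = 12*141 + (8 - 1*9) = 1692 + (8 - 9) = 1692 - 1 = 1691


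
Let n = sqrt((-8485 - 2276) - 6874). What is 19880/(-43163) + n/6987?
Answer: -19880/43163 + I*sqrt(17635)/6987 ≈ -0.46058 + 0.019006*I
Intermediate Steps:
n = I*sqrt(17635) (n = sqrt(-10761 - 6874) = sqrt(-17635) = I*sqrt(17635) ≈ 132.8*I)
19880/(-43163) + n/6987 = 19880/(-43163) + (I*sqrt(17635))/6987 = 19880*(-1/43163) + (I*sqrt(17635))*(1/6987) = -19880/43163 + I*sqrt(17635)/6987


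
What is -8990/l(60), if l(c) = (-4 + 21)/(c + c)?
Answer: -1078800/17 ≈ -63459.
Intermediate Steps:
l(c) = 17/(2*c) (l(c) = 17/((2*c)) = 17*(1/(2*c)) = 17/(2*c))
-8990/l(60) = -8990/((17/2)/60) = -8990/((17/2)*(1/60)) = -8990/17/120 = -8990*120/17 = -1078800/17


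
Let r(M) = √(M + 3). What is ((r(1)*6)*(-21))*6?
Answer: -1512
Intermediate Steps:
r(M) = √(3 + M)
((r(1)*6)*(-21))*6 = ((√(3 + 1)*6)*(-21))*6 = ((√4*6)*(-21))*6 = ((2*6)*(-21))*6 = (12*(-21))*6 = -252*6 = -1512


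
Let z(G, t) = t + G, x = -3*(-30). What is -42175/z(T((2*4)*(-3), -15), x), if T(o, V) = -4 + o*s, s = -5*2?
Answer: -42175/326 ≈ -129.37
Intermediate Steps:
s = -10
T(o, V) = -4 - 10*o (T(o, V) = -4 + o*(-10) = -4 - 10*o)
x = 90
z(G, t) = G + t
-42175/z(T((2*4)*(-3), -15), x) = -42175/((-4 - 10*2*4*(-3)) + 90) = -42175/((-4 - 80*(-3)) + 90) = -42175/((-4 - 10*(-24)) + 90) = -42175/((-4 + 240) + 90) = -42175/(236 + 90) = -42175/326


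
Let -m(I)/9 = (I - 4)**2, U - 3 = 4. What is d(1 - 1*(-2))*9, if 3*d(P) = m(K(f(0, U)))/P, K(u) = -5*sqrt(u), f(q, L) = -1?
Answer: 81 - 360*I ≈ 81.0 - 360.0*I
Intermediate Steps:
U = 7 (U = 3 + 4 = 7)
m(I) = -9*(-4 + I)**2 (m(I) = -9*(I - 4)**2 = -9*(-4 + I)**2)
d(P) = -3*(-4 - 5*I)**2/P (d(P) = ((-9*(-4 - 5*I)**2)/P)/3 = (-9*(-4 - 5*I)**2/P)/3 = -3*(-4 - 5*I)**2/P)
d(1 - 1*(-2))*9 = (3*(9 - 40*I)/(1 - 1*(-2)))*9 = (3*(9 - 40*I)/(1 + 2))*9 = (3*(9 - 40*I)/3)*9 = (3*(1/3)*(9 - 40*I))*9 = (9 - 40*I)*9 = 81 - 360*I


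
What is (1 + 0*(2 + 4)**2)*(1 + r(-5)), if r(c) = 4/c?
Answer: 1/5 ≈ 0.20000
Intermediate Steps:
(1 + 0*(2 + 4)**2)*(1 + r(-5)) = (1 + 0*(2 + 4)**2)*(1 + 4/(-5)) = (1 + 0*6**2)*(1 + 4*(-1/5)) = (1 + 0*36)*(1 - 4/5) = (1 + 0)*(1/5) = 1*(1/5) = 1/5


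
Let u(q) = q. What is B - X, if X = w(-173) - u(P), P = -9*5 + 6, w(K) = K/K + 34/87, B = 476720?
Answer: 41471126/87 ≈ 4.7668e+5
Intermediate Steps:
w(K) = 121/87 (w(K) = 1 + 34*(1/87) = 1 + 34/87 = 121/87)
P = -39 (P = -45 + 6 = -39)
X = 3514/87 (X = 121/87 - 1*(-39) = 121/87 + 39 = 3514/87 ≈ 40.391)
B - X = 476720 - 1*3514/87 = 476720 - 3514/87 = 41471126/87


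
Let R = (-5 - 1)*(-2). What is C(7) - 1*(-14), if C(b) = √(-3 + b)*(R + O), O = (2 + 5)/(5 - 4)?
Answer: 52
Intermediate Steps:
R = 12 (R = -6*(-2) = 12)
O = 7 (O = 7/1 = 7*1 = 7)
C(b) = 19*√(-3 + b) (C(b) = √(-3 + b)*(12 + 7) = √(-3 + b)*19 = 19*√(-3 + b))
C(7) - 1*(-14) = 19*√(-3 + 7) - 1*(-14) = 19*√4 + 14 = 19*2 + 14 = 38 + 14 = 52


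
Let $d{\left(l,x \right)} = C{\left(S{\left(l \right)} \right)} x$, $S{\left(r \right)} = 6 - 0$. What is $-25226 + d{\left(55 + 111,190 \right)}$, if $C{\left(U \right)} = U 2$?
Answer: $-22946$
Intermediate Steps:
$S{\left(r \right)} = 6$ ($S{\left(r \right)} = 6 + 0 = 6$)
$C{\left(U \right)} = 2 U$
$d{\left(l,x \right)} = 12 x$ ($d{\left(l,x \right)} = 2 \cdot 6 x = 12 x$)
$-25226 + d{\left(55 + 111,190 \right)} = -25226 + 12 \cdot 190 = -25226 + 2280 = -22946$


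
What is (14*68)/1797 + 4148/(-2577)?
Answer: -555628/514541 ≈ -1.0799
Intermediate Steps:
(14*68)/1797 + 4148/(-2577) = 952*(1/1797) + 4148*(-1/2577) = 952/1797 - 4148/2577 = -555628/514541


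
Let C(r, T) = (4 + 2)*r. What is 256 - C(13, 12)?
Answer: 178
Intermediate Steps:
C(r, T) = 6*r
256 - C(13, 12) = 256 - 6*13 = 256 - 1*78 = 256 - 78 = 178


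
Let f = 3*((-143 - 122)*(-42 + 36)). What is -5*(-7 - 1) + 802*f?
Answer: 3825580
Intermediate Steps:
f = 4770 (f = 3*(-265*(-6)) = 3*1590 = 4770)
-5*(-7 - 1) + 802*f = -5*(-7 - 1) + 802*4770 = -5*(-8) + 3825540 = 40 + 3825540 = 3825580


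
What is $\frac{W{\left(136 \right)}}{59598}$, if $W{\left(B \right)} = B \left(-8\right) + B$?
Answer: $- \frac{68}{4257} \approx -0.015974$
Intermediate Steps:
$W{\left(B \right)} = - 7 B$ ($W{\left(B \right)} = - 8 B + B = - 7 B$)
$\frac{W{\left(136 \right)}}{59598} = \frac{\left(-7\right) 136}{59598} = \left(-952\right) \frac{1}{59598} = - \frac{68}{4257}$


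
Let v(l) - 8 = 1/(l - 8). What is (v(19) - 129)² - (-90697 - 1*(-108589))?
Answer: -396032/121 ≈ -3273.0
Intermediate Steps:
v(l) = 8 + 1/(-8 + l) (v(l) = 8 + 1/(l - 8) = 8 + 1/(-8 + l))
(v(19) - 129)² - (-90697 - 1*(-108589)) = ((-63 + 8*19)/(-8 + 19) - 129)² - (-90697 - 1*(-108589)) = ((-63 + 152)/11 - 129)² - (-90697 + 108589) = ((1/11)*89 - 129)² - 1*17892 = (89/11 - 129)² - 17892 = (-1330/11)² - 17892 = 1768900/121 - 17892 = -396032/121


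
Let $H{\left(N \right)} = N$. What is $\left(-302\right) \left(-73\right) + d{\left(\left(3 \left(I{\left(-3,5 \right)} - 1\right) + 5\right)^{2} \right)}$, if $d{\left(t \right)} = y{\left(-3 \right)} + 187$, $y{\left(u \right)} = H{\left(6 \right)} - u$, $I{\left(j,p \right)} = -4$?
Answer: $22242$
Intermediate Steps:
$y{\left(u \right)} = 6 - u$
$d{\left(t \right)} = 196$ ($d{\left(t \right)} = \left(6 - -3\right) + 187 = \left(6 + 3\right) + 187 = 9 + 187 = 196$)
$\left(-302\right) \left(-73\right) + d{\left(\left(3 \left(I{\left(-3,5 \right)} - 1\right) + 5\right)^{2} \right)} = \left(-302\right) \left(-73\right) + 196 = 22046 + 196 = 22242$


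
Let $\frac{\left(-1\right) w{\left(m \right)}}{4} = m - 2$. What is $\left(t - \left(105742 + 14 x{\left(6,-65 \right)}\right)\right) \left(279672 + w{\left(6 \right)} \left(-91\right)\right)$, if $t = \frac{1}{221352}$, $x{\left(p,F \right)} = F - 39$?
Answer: $- \frac{811191845453611}{27669} \approx -2.9318 \cdot 10^{10}$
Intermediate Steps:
$x{\left(p,F \right)} = -39 + F$
$w{\left(m \right)} = 8 - 4 m$ ($w{\left(m \right)} = - 4 \left(m - 2\right) = - 4 \left(-2 + m\right) = 8 - 4 m$)
$t = \frac{1}{221352} \approx 4.5177 \cdot 10^{-6}$
$\left(t - \left(105742 + 14 x{\left(6,-65 \right)}\right)\right) \left(279672 + w{\left(6 \right)} \left(-91\right)\right) = \left(\frac{1}{221352} - \left(105742 + 14 \left(-39 - 65\right)\right)\right) \left(279672 + \left(8 - 24\right) \left(-91\right)\right) = \left(\frac{1}{221352} - 104286\right) \left(279672 + \left(8 - 24\right) \left(-91\right)\right) = \left(\frac{1}{221352} + \left(1456 - 105742\right)\right) \left(279672 - -1456\right) = \left(\frac{1}{221352} - 104286\right) \left(279672 + 1456\right) = \left(- \frac{23083914671}{221352}\right) 281128 = - \frac{811191845453611}{27669}$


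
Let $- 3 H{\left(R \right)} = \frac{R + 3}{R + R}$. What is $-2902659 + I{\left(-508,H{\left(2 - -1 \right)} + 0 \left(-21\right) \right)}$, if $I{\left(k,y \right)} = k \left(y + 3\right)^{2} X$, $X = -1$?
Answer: $- \frac{26091419}{9} \approx -2.899 \cdot 10^{6}$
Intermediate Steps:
$H{\left(R \right)} = - \frac{3 + R}{6 R}$ ($H{\left(R \right)} = - \frac{\left(R + 3\right) \frac{1}{R + R}}{3} = - \frac{\left(3 + R\right) \frac{1}{2 R}}{3} = - \frac{\frac{1}{2} \frac{1}{R} \left(3 + R\right)}{3} = - \frac{3 + R}{6 R}$)
$I{\left(k,y \right)} = - k \left(3 + y\right)^{2}$ ($I{\left(k,y \right)} = k \left(y + 3\right)^{2} \left(-1\right) = k \left(3 + y\right)^{2} \left(-1\right) = - k \left(3 + y\right)^{2}$)
$-2902659 + I{\left(-508,H{\left(2 - -1 \right)} + 0 \left(-21\right) \right)} = -2902659 - - 508 \left(3 + \left(\frac{-3 - \left(2 - -1\right)}{6 \left(2 - -1\right)} + 0 \left(-21\right)\right)\right)^{2} = -2902659 - - 508 \left(3 + \left(\frac{-3 - \left(2 + 1\right)}{6 \left(2 + 1\right)} + 0\right)\right)^{2} = -2902659 - - 508 \left(3 + \left(\frac{-3 - 3}{6 \cdot 3} + 0\right)\right)^{2} = -2902659 - - 508 \left(3 + \left(\frac{1}{6} \cdot \frac{1}{3} \left(-3 - 3\right) + 0\right)\right)^{2} = -2902659 - - 508 \left(3 + \left(\frac{1}{6} \cdot \frac{1}{3} \left(-6\right) + 0\right)\right)^{2} = -2902659 - - 508 \left(3 + \left(- \frac{1}{3} + 0\right)\right)^{2} = -2902659 - - 508 \left(3 - \frac{1}{3}\right)^{2} = -2902659 - - 508 \left(\frac{8}{3}\right)^{2} = -2902659 - \left(-508\right) \frac{64}{9} = -2902659 + \frac{32512}{9} = - \frac{26091419}{9}$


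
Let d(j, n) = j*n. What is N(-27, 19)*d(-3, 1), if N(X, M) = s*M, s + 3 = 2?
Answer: 57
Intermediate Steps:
s = -1 (s = -3 + 2 = -1)
N(X, M) = -M
N(-27, 19)*d(-3, 1) = (-1*19)*(-3*1) = -19*(-3) = 57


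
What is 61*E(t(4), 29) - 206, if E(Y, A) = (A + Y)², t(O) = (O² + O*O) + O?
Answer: 257519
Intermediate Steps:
t(O) = O + 2*O² (t(O) = (O² + O²) + O = 2*O² + O = O + 2*O²)
61*E(t(4), 29) - 206 = 61*(29 + 4*(1 + 2*4))² - 206 = 61*(29 + 4*(1 + 8))² - 206 = 61*(29 + 4*9)² - 206 = 61*(29 + 36)² - 206 = 61*65² - 206 = 61*4225 - 206 = 257725 - 206 = 257519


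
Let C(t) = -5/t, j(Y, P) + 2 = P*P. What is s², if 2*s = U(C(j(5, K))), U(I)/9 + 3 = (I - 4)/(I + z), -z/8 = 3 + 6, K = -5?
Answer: 483428169/2758921 ≈ 175.22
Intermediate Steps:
z = -72 (z = -8*(3 + 6) = -8*9 = -72)
j(Y, P) = -2 + P² (j(Y, P) = -2 + P*P = -2 + P²)
U(I) = -27 + 9*(-4 + I)/(-72 + I) (U(I) = -27 + 9*((I - 4)/(I - 72)) = -27 + 9*((-4 + I)/(-72 + I)) = -27 + 9*(-4 + I)/(-72 + I))
s = -21987/1661 (s = (18*(106 - (-5)/(-2 + (-5)²))/(-72 - 5/(-2 + (-5)²)))/2 = (18*(106 - (-5)/(-2 + 25))/(-72 - 5/(-2 + 25)))/2 = (18*(106 - (-5)/23)/(-72 - 5/23))/2 = (18*(106 - (-5)/23)/(-72 - 5*1/23))/2 = (18*(106 - 1*(-5/23))/(-72 - 5/23))/2 = (18*(106 + 5/23)/(-1661/23))/2 = (18*(-23/1661)*(2443/23))/2 = (½)*(-43974/1661) = -21987/1661 ≈ -13.237)
s² = (-21987/1661)² = 483428169/2758921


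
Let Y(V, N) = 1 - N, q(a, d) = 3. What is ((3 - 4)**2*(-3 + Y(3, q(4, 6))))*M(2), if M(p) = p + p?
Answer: -20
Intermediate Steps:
M(p) = 2*p
((3 - 4)**2*(-3 + Y(3, q(4, 6))))*M(2) = ((3 - 4)**2*(-3 + (1 - 1*3)))*(2*2) = ((-1)**2*(-3 + (1 - 3)))*4 = (1*(-3 - 2))*4 = (1*(-5))*4 = -5*4 = -20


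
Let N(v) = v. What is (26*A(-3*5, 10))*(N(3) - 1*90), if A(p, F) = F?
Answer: -22620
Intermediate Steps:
(26*A(-3*5, 10))*(N(3) - 1*90) = (26*10)*(3 - 1*90) = 260*(3 - 90) = 260*(-87) = -22620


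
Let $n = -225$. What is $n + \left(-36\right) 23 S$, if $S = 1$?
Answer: $-1053$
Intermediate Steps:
$n + \left(-36\right) 23 S = -225 + \left(-36\right) 23 \cdot 1 = -225 - 828 = -1053$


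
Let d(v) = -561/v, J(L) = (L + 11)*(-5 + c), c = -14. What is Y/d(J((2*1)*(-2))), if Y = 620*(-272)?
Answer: -1319360/33 ≈ -39981.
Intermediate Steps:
J(L) = -209 - 19*L (J(L) = (L + 11)*(-5 - 14) = (11 + L)*(-19) = -209 - 19*L)
Y = -168640
Y/d(J((2*1)*(-2))) = -168640/((-561/(-209 - 19*2*1*(-2)))) = -168640/((-561/(-209 - 38*(-2)))) = -168640/((-561/(-209 - 19*(-4)))) = -168640/((-561/(-209 + 76))) = -168640/((-561/(-133))) = -168640/((-561*(-1/133))) = -168640/561/133 = -168640*133/561 = -1319360/33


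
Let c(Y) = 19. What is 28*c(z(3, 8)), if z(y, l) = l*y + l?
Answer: 532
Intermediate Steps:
z(y, l) = l + l*y
28*c(z(3, 8)) = 28*19 = 532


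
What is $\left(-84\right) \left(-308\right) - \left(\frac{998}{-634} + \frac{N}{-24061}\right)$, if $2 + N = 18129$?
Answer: $\frac{197352215562}{7627337} \approx 25874.0$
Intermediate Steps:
$N = 18127$ ($N = -2 + 18129 = 18127$)
$\left(-84\right) \left(-308\right) - \left(\frac{998}{-634} + \frac{N}{-24061}\right) = \left(-84\right) \left(-308\right) - \left(\frac{998}{-634} + \frac{18127}{-24061}\right) = 25872 - \left(998 \left(- \frac{1}{634}\right) + 18127 \left(- \frac{1}{24061}\right)\right) = 25872 - \left(- \frac{499}{317} - \frac{18127}{24061}\right) = 25872 - - \frac{17752698}{7627337} = 25872 + \frac{17752698}{7627337} = \frac{197352215562}{7627337}$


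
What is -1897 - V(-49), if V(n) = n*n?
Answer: -4298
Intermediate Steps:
V(n) = n²
-1897 - V(-49) = -1897 - 1*(-49)² = -1897 - 1*2401 = -1897 - 2401 = -4298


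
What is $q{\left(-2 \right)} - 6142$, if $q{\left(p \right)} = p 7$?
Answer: $-6156$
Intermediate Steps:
$q{\left(p \right)} = 7 p$
$q{\left(-2 \right)} - 6142 = 7 \left(-2\right) - 6142 = -14 - 6142 = -6156$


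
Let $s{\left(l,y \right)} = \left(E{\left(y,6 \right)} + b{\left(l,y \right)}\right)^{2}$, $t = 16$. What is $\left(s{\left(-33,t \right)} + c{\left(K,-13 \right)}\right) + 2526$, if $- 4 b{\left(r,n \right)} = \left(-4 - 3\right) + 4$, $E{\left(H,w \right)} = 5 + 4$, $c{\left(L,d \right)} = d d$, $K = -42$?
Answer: $\frac{44641}{16} \approx 2790.1$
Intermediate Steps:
$c{\left(L,d \right)} = d^{2}$
$E{\left(H,w \right)} = 9$
$b{\left(r,n \right)} = \frac{3}{4}$ ($b{\left(r,n \right)} = - \frac{\left(-4 - 3\right) + 4}{4} = - \frac{-7 + 4}{4} = \left(- \frac{1}{4}\right) \left(-3\right) = \frac{3}{4}$)
$s{\left(l,y \right)} = \frac{1521}{16}$ ($s{\left(l,y \right)} = \left(9 + \frac{3}{4}\right)^{2} = \left(\frac{39}{4}\right)^{2} = \frac{1521}{16}$)
$\left(s{\left(-33,t \right)} + c{\left(K,-13 \right)}\right) + 2526 = \left(\frac{1521}{16} + \left(-13\right)^{2}\right) + 2526 = \left(\frac{1521}{16} + 169\right) + 2526 = \frac{4225}{16} + 2526 = \frac{44641}{16}$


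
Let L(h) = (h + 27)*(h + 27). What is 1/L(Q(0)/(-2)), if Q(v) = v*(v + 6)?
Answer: 1/729 ≈ 0.0013717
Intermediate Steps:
Q(v) = v*(6 + v)
L(h) = (27 + h)**2 (L(h) = (27 + h)*(27 + h) = (27 + h)**2)
1/L(Q(0)/(-2)) = 1/((27 + (0*(6 + 0))/(-2))**2) = 1/((27 - 0*6)**2) = 1/((27 - 1/2*0)**2) = 1/((27 + 0)**2) = 1/(27**2) = 1/729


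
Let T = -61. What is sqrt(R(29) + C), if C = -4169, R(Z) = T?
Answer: 3*I*sqrt(470) ≈ 65.038*I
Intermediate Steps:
R(Z) = -61
sqrt(R(29) + C) = sqrt(-61 - 4169) = sqrt(-4230) = 3*I*sqrt(470)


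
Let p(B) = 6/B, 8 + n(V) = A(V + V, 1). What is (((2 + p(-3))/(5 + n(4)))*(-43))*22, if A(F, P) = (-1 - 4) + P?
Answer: 0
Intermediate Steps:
A(F, P) = -5 + P
n(V) = -12 (n(V) = -8 + (-5 + 1) = -8 - 4 = -12)
(((2 + p(-3))/(5 + n(4)))*(-43))*22 = (((2 + 6/(-3))/(5 - 12))*(-43))*22 = (((2 + 6*(-⅓))/(-7))*(-43))*22 = (((2 - 2)*(-⅐))*(-43))*22 = ((0*(-⅐))*(-43))*22 = (0*(-43))*22 = 0*22 = 0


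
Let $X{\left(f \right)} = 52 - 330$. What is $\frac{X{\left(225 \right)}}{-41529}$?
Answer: $\frac{278}{41529} \approx 0.0066941$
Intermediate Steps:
$X{\left(f \right)} = -278$ ($X{\left(f \right)} = 52 - 330 = -278$)
$\frac{X{\left(225 \right)}}{-41529} = - \frac{278}{-41529} = \left(-278\right) \left(- \frac{1}{41529}\right) = \frac{278}{41529}$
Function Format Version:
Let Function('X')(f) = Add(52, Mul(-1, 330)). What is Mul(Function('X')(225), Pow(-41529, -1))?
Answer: Rational(278, 41529) ≈ 0.0066941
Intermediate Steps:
Function('X')(f) = -278 (Function('X')(f) = Add(52, -330) = -278)
Mul(Function('X')(225), Pow(-41529, -1)) = Mul(-278, Pow(-41529, -1)) = Mul(-278, Rational(-1, 41529)) = Rational(278, 41529)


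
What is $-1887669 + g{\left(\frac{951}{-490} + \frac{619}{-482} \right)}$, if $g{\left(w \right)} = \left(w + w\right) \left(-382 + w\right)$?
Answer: $- \frac{6572340558191127}{3486312025} \approx -1.8852 \cdot 10^{6}$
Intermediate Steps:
$g{\left(w \right)} = 2 w \left(-382 + w\right)$
$-1887669 + g{\left(\frac{951}{-490} + \frac{619}{-482} \right)} = -1887669 + 2 \left(\frac{951}{-490} + \frac{619}{-482}\right) \left(-382 + \left(\frac{951}{-490} + \frac{619}{-482}\right)\right) = -1887669 + 2 \left(951 \left(- \frac{1}{490}\right) + 619 \left(- \frac{1}{482}\right)\right) \left(-382 + \left(951 \left(- \frac{1}{490}\right) + 619 \left(- \frac{1}{482}\right)\right)\right) = -1887669 + 2 \left(- \frac{951}{490} - \frac{619}{482}\right) \left(-382 - \frac{190423}{59045}\right) = -1887669 + 2 \left(- \frac{190423}{59045}\right) \left(-382 - \frac{190423}{59045}\right) = -1887669 + 2 \left(- \frac{190423}{59045}\right) \left(- \frac{22745613}{59045}\right) = -1887669 + \frac{8662575728598}{3486312025} = - \frac{6572340558191127}{3486312025}$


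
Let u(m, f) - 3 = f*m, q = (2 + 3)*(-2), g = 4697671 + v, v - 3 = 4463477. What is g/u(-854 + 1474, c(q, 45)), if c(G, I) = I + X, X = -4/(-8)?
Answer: 9161151/28213 ≈ 324.71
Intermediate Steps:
v = 4463480 (v = 3 + 4463477 = 4463480)
X = ½ (X = -4*(-⅛) = ½ ≈ 0.50000)
g = 9161151 (g = 4697671 + 4463480 = 9161151)
q = -10 (q = 5*(-2) = -10)
c(G, I) = ½ + I (c(G, I) = I + ½ = ½ + I)
u(m, f) = 3 + f*m
g/u(-854 + 1474, c(q, 45)) = 9161151/(3 + (½ + 45)*(-854 + 1474)) = 9161151/(3 + (91/2)*620) = 9161151/(3 + 28210) = 9161151/28213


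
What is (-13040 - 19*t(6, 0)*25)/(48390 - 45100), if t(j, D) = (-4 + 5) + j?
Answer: -3273/658 ≈ -4.9742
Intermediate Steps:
t(j, D) = 1 + j
(-13040 - 19*t(6, 0)*25)/(48390 - 45100) = (-13040 - 19*(1 + 6)*25)/(48390 - 45100) = (-13040 - 19*7*25)/3290 = (-13040 - 133*25)*(1/3290) = (-13040 - 3325)*(1/3290) = -16365*1/3290 = -3273/658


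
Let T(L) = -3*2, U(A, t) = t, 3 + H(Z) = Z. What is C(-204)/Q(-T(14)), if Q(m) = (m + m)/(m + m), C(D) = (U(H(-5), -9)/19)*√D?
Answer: -18*I*√51/19 ≈ -6.7656*I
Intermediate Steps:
H(Z) = -3 + Z
T(L) = -6
C(D) = -9*√D/19 (C(D) = (-9/19)*√D = (-9*1/19)*√D = -9*√D/19)
Q(m) = 1 (Q(m) = (2*m)/((2*m)) = (2*m)*(1/(2*m)) = 1)
C(-204)/Q(-T(14)) = -18*I*√51/19/1 = -18*I*√51/19*1 = -18*I*√51/19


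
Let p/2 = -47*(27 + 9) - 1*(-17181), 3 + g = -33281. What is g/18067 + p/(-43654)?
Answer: -1006329631/394348409 ≈ -2.5519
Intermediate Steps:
g = -33284 (g = -3 - 33281 = -33284)
p = 30978 (p = 2*(-47*(27 + 9) - 1*(-17181)) = 2*(-47*36 + 17181) = 2*(-1692 + 17181) = 2*15489 = 30978)
g/18067 + p/(-43654) = -33284/18067 + 30978/(-43654) = -33284*1/18067 + 30978*(-1/43654) = -33284/18067 - 15489/21827 = -1006329631/394348409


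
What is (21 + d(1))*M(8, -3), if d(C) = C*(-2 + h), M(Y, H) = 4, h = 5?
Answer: 96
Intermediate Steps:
d(C) = 3*C (d(C) = C*(-2 + 5) = C*3 = 3*C)
(21 + d(1))*M(8, -3) = (21 + 3*1)*4 = (21 + 3)*4 = 24*4 = 96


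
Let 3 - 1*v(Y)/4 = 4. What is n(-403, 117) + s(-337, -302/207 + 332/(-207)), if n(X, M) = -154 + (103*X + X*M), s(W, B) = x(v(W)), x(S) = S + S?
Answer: -88822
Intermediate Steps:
v(Y) = -4 (v(Y) = 12 - 4*4 = 12 - 16 = -4)
x(S) = 2*S
s(W, B) = -8 (s(W, B) = 2*(-4) = -8)
n(X, M) = -154 + 103*X + M*X (n(X, M) = -154 + (103*X + M*X) = -154 + 103*X + M*X)
n(-403, 117) + s(-337, -302/207 + 332/(-207)) = (-154 + 103*(-403) + 117*(-403)) - 8 = (-154 - 41509 - 47151) - 8 = -88814 - 8 = -88822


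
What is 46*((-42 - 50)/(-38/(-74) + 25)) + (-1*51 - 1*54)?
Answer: -31963/118 ≈ -270.87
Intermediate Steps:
46*((-42 - 50)/(-38/(-74) + 25)) + (-1*51 - 1*54) = 46*(-92/(-38*(-1/74) + 25)) + (-51 - 54) = 46*(-92/(19/37 + 25)) - 105 = 46*(-92/944/37) - 105 = 46*(-92*37/944) - 105 = 46*(-851/236) - 105 = -19573/118 - 105 = -31963/118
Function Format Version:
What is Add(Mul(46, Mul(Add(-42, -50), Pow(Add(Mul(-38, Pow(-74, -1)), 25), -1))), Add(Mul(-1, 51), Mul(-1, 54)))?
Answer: Rational(-31963, 118) ≈ -270.87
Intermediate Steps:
Add(Mul(46, Mul(Add(-42, -50), Pow(Add(Mul(-38, Pow(-74, -1)), 25), -1))), Add(Mul(-1, 51), Mul(-1, 54))) = Add(Mul(46, Mul(-92, Pow(Add(Mul(-38, Rational(-1, 74)), 25), -1))), Add(-51, -54)) = Add(Mul(46, Mul(-92, Pow(Add(Rational(19, 37), 25), -1))), -105) = Add(Mul(46, Mul(-92, Pow(Rational(944, 37), -1))), -105) = Add(Mul(46, Mul(-92, Rational(37, 944))), -105) = Add(Mul(46, Rational(-851, 236)), -105) = Add(Rational(-19573, 118), -105) = Rational(-31963, 118)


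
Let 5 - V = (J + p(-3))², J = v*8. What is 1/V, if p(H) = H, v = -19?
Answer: -1/24020 ≈ -4.1632e-5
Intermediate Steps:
J = -152 (J = -19*8 = -152)
V = -24020 (V = 5 - (-152 - 3)² = 5 - 1*(-155)² = 5 - 1*24025 = 5 - 24025 = -24020)
1/V = 1/(-24020) = -1/24020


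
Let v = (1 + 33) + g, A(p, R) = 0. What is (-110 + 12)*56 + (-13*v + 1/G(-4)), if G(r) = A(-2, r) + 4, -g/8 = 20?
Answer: -15399/4 ≈ -3849.8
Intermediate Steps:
g = -160 (g = -8*20 = -160)
G(r) = 4 (G(r) = 0 + 4 = 4)
v = -126 (v = (1 + 33) - 160 = 34 - 160 = -126)
(-110 + 12)*56 + (-13*v + 1/G(-4)) = (-110 + 12)*56 + (-13*(-126) + 1/4) = -98*56 + (1638 + ¼) = -5488 + 6553/4 = -15399/4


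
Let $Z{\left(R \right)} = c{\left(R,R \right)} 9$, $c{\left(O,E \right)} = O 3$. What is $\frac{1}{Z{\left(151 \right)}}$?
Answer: $\frac{1}{4077} \approx 0.00024528$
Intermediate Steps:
$c{\left(O,E \right)} = 3 O$
$Z{\left(R \right)} = 27 R$ ($Z{\left(R \right)} = 3 R 9 = 27 R$)
$\frac{1}{Z{\left(151 \right)}} = \frac{1}{27 \cdot 151} = \frac{1}{4077}$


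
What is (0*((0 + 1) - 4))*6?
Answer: 0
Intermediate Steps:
(0*((0 + 1) - 4))*6 = (0*(1 - 4))*6 = (0*(-3))*6 = 0*6 = 0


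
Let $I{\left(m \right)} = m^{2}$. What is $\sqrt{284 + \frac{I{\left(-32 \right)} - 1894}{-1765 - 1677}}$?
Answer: $\frac{\sqrt{841911479}}{1721} \approx 16.86$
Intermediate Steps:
$\sqrt{284 + \frac{I{\left(-32 \right)} - 1894}{-1765 - 1677}} = \sqrt{284 + \frac{\left(-32\right)^{2} - 1894}{-1765 - 1677}} = \sqrt{284 + \frac{1024 - 1894}{-3442}} = \sqrt{284 - - \frac{435}{1721}} = \sqrt{284 + \frac{435}{1721}} = \sqrt{\frac{489199}{1721}} = \frac{\sqrt{841911479}}{1721}$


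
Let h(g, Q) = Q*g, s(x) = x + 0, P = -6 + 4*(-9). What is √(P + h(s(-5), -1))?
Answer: I*√37 ≈ 6.0828*I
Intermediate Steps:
P = -42 (P = -6 - 36 = -42)
s(x) = x
√(P + h(s(-5), -1)) = √(-42 - 1*(-5)) = √(-42 + 5) = √(-37) = I*√37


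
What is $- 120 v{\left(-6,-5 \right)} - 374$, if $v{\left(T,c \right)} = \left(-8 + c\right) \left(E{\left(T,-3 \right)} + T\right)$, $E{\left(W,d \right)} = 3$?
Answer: $-5054$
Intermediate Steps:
$v{\left(T,c \right)} = \left(-8 + c\right) \left(3 + T\right)$
$- 120 v{\left(-6,-5 \right)} - 374 = - 120 \left(-24 - -48 + 3 \left(-5\right) - -30\right) - 374 = - 120 \left(-24 + 48 - 15 + 30\right) - 374 = \left(-120\right) 39 - 374 = -4680 - 374 = -5054$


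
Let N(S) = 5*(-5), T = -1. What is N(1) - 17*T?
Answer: -8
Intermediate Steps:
N(S) = -25
N(1) - 17*T = -25 - 17*(-1) = -25 + 17 = -8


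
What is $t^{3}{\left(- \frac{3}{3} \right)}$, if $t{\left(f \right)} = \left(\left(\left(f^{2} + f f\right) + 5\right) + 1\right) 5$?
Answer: $64000$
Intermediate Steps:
$t{\left(f \right)} = 30 + 10 f^{2}$ ($t{\left(f \right)} = \left(\left(\left(f^{2} + f^{2}\right) + 5\right) + 1\right) 5 = \left(\left(2 f^{2} + 5\right) + 1\right) 5 = \left(\left(5 + 2 f^{2}\right) + 1\right) 5 = \left(6 + 2 f^{2}\right) 5 = 30 + 10 f^{2}$)
$t^{3}{\left(- \frac{3}{3} \right)} = \left(30 + 10 \left(- \frac{3}{3}\right)^{2}\right)^{3} = \left(30 + 10 \left(\left(-3\right) \frac{1}{3}\right)^{2}\right)^{3} = \left(30 + 10 \left(-1\right)^{2}\right)^{3} = \left(30 + 10 \cdot 1\right)^{3} = \left(30 + 10\right)^{3} = 40^{3} = 64000$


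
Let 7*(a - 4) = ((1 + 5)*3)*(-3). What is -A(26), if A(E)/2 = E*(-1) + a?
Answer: 416/7 ≈ 59.429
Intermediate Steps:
a = -26/7 (a = 4 + (((1 + 5)*3)*(-3))/7 = 4 + ((6*3)*(-3))/7 = 4 + (18*(-3))/7 = 4 + (1/7)*(-54) = 4 - 54/7 = -26/7 ≈ -3.7143)
A(E) = -52/7 - 2*E (A(E) = 2*(E*(-1) - 26/7) = 2*(-E - 26/7) = 2*(-26/7 - E) = -52/7 - 2*E)
-A(26) = -(-52/7 - 2*26) = -(-52/7 - 52) = -1*(-416/7) = 416/7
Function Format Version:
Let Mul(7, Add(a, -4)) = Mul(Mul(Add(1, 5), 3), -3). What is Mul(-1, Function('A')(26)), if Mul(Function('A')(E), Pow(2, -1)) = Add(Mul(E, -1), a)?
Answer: Rational(416, 7) ≈ 59.429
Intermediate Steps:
a = Rational(-26, 7) (a = Add(4, Mul(Rational(1, 7), Mul(Mul(Add(1, 5), 3), -3))) = Add(4, Mul(Rational(1, 7), Mul(Mul(6, 3), -3))) = Add(4, Mul(Rational(1, 7), Mul(18, -3))) = Add(4, Mul(Rational(1, 7), -54)) = Add(4, Rational(-54, 7)) = Rational(-26, 7) ≈ -3.7143)
Function('A')(E) = Add(Rational(-52, 7), Mul(-2, E)) (Function('A')(E) = Mul(2, Add(Mul(E, -1), Rational(-26, 7))) = Mul(2, Add(Mul(-1, E), Rational(-26, 7))) = Mul(2, Add(Rational(-26, 7), Mul(-1, E))) = Add(Rational(-52, 7), Mul(-2, E)))
Mul(-1, Function('A')(26)) = Mul(-1, Add(Rational(-52, 7), Mul(-2, 26))) = Mul(-1, Add(Rational(-52, 7), -52)) = Mul(-1, Rational(-416, 7)) = Rational(416, 7)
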